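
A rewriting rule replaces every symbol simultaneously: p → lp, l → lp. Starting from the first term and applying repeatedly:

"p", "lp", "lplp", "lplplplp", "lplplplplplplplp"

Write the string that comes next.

lplplplplplplplplplplplplplplplp

Applying the rule to each of the 16 symbols of lplplplplplplplp gives the pieces lp lp lp lp lp lp lp lp lp lp lp lp lp lp lp lp, which concatenate to the answer.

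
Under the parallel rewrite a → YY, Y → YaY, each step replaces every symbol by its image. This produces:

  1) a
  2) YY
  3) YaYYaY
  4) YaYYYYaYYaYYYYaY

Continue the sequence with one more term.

Rewriting the 16 symbols of YaYYYYaYYaYYYYaY one by one yields YaY YY YaY YaY YaY YaY YY YaY YaY YY YaY YaY YaY YaY YY YaY; concatenated:

YaYYYYaYYaYYaYYaYYYYaYYaYYYYaYYaYYaYYaYYYYaY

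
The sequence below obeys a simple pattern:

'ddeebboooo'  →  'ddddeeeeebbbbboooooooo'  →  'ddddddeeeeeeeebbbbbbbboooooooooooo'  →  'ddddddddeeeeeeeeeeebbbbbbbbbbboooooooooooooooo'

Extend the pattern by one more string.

The n-th term is 2n d's then 3n-1 e's then 3n-1 b's then 4n o's (n = 1, 2, …).
For the next term, n = 5, so the run lengths are 10, 14, 14, 20.

ddddddddddeeeeeeeeeeeeeebbbbbbbbbbbbbboooooooooooooooooooo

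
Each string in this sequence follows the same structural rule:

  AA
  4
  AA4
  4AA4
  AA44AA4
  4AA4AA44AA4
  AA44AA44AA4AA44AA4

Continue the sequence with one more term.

4AA4AA44AA4AA44AA44AA4AA44AA4

Each term (from the third on) is the two preceding terms concatenated in order: term 3 = AA·4 = AA4.
Continuing: 4AA4AA44AA4 · AA44AA44AA4AA44AA4 gives term 8.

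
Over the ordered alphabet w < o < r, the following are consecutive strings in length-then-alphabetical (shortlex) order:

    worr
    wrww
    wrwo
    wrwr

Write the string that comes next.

wrow

Find the rightmost character of wrwr below r, bump it to the next letter, and reset everything to its right to w.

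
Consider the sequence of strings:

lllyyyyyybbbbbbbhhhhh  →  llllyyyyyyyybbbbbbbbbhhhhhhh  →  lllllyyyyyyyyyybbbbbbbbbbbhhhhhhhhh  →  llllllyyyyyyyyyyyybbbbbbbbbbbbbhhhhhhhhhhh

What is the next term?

The n-th term is n l's then 2n y's then 2n+1 b's then 2n-1 h's, where the shown terms are n = 3, 4, 5, 6.
For the next term, n = 7, so the run lengths are 7, 14, 15, 13.

lllllllyyyyyyyyyyyyyybbbbbbbbbbbbbbbhhhhhhhhhhhhh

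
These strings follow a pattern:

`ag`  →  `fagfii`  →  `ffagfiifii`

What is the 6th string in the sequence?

fffffagfiifiifiifiifii

s(k+1) = f·s(k)·fii, so each term gains f as a prefix and fii as a suffix.
From ffagfiifii, 3 further steps: ffagfiifii → fffagfiifiifii → ffffagfiifiifiifii → (answer).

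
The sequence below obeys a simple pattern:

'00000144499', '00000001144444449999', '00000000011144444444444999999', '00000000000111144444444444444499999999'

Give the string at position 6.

00000000000000011111144444444444444444444444999999999999

Reading off run lengths: 0 runs 5, 7, 9, 11; 1 runs 1, 2, 3, 4; 4 runs 3, 7, 11, 15; 9 runs 2, 4, 6, 8 — each is linear in n (n = 1, 2, …).
Setting n = 6 gives 15, 6, 23, 12 characters in each block.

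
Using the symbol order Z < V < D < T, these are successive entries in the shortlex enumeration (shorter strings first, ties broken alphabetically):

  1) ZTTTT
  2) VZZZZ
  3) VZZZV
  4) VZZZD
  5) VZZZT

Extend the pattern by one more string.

VZZVZ

Find the rightmost character of VZZZT below T, bump it to the next letter, and reset everything to its right to Z.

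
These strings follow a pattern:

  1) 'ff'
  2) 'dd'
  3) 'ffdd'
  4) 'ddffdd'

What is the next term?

This is a Fibonacci-style word recurrence s(k) = s(k−2)·s(k−1): e.g. ff·dd = ffdd.
So term 5 is ffdd·ddffdd.

ffddddffdd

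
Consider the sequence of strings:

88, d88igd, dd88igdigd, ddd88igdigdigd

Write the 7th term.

Every step adds d to the front and igd to the end of the previous string.
From ddd88igdigdigd, 3 further steps: ddd88igdigdigd → dddd88igdigdigdigd → ddddd88igdigdigdigdigd → (answer).

dddddd88igdigdigdigdigdigd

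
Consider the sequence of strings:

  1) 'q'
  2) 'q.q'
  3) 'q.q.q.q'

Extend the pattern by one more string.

Every step duplicates the string with '.' between the halves.
So the next term is two copies of q.q.q.q with '.' between the halves.

q.q.q.q.q.q.q.q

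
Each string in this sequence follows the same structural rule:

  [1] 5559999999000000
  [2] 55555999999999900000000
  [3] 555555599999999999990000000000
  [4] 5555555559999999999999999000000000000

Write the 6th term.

Term n consists of 2n-1 5's, followed by 3n+1 9's, followed by 2n+2 0's, where the shown terms are n = 2, 3, 4, 5.
At n = 7 the blocks have lengths 13, 22, 16.

555555555555599999999999999999999990000000000000000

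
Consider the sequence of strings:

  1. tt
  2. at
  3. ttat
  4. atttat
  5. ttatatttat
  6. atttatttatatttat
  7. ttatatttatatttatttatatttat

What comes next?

From term 3 onward, concatenate the second-to-last term with the last: tt·at = ttat, at·ttat = atttat, …
Continuing: atttatttatatttat · ttatatttatatttatttatatttat gives term 8.

atttatttatatttatttatatttatatttatttatatttat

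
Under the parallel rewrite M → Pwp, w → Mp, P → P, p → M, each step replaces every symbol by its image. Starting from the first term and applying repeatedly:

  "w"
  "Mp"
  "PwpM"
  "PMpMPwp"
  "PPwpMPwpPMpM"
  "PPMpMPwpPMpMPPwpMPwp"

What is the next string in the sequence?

PPPwpMPwpPMpMPPwpMPwpPPMpMPwpPMpM

Replace each of the 20 characters of PPMpMPwpPMpMPPwpMPwp in place — P P Pwp M Pwp P Mp M P Pwp M Pwp P P Mp M Pwp P Mp M — and concatenate.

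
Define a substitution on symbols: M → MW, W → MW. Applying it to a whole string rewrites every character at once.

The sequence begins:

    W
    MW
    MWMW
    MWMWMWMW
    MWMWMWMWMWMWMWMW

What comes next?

MWMWMWMWMWMWMWMWMWMWMWMWMWMWMWMW

φ(MWMWMWMWMWMWMWMW) expands symbol-by-symbol to MW MW MW MW MW MW MW MW MW MW MW MW MW MW MW MW; joining the 16 pieces gives the next term.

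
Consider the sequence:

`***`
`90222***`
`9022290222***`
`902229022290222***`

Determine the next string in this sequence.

90222902229022290222***

Every step adds 90222 at the front: s(k+1) = 90222·s(k).
So the next term is 90222·902229022290222***.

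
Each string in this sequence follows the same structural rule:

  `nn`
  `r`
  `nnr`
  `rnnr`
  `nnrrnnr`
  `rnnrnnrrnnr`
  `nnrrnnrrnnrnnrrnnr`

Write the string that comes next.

rnnrnnrrnnrnnrrnnrrnnrnnrrnnr

This is a Fibonacci-style word recurrence s(k) = s(k−2)·s(k−1): e.g. nn·r = nnr.
So term 8 is rnnrnnrrnnr·nnrrnnrrnnrnnrrnnr.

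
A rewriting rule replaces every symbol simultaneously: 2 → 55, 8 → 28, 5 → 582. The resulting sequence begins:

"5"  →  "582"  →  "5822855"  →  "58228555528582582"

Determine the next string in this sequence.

Applying the rule to each of the 17 symbols of 58228555528582582 gives the pieces 582 28 55 55 28 582 582 582 582 55 28 582 28 55 582 28 55, which concatenate to the answer.

58228555528582582582582552858228555822855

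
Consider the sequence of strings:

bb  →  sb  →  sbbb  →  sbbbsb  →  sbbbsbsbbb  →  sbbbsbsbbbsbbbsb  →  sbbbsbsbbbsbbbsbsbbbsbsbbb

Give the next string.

Each term (from the third on) is the previous term followed by the one before it: term 3 = sb·bb = sbbb.
Continuing: sbbbsbsbbbsbbbsbsbbbsbsbbb · sbbbsbsbbbsbbbsb gives term 8.

sbbbsbsbbbsbbbsbsbbbsbsbbbsbbbsbsbbbsbbbsb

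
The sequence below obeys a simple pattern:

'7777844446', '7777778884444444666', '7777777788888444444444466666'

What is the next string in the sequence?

7777777777888888844444444444446666666

Term n consists of 2n+2 7's, followed by 2n-1 8's, followed by 3n+1 4's, followed by 2n-1 6's (n = 1, 2, …).
At n = 4 the blocks have lengths 10, 7, 13, 7.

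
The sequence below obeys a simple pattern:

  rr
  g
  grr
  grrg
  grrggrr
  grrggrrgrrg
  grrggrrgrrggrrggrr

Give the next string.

Each term (from the third on) is the previous term followed by the one before it: term 3 = g·rr = grr.
The next term joins grrggrrgrrggrrggrr and grrggrrgrrg.

grrggrrgrrggrrggrrgrrggrrgrrg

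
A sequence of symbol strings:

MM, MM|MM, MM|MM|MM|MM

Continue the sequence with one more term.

s(k+1) = s(k)·|·s(k) — each term doubles the last with '|' between the halves.
One more doubling of MM|MM|MM|MM gives the answer.

MM|MM|MM|MM|MM|MM|MM|MM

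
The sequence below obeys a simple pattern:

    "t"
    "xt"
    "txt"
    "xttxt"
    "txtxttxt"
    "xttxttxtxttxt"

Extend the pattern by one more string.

From term 3 onward, concatenate the second-to-last term with the last: t·xt = txt, xt·txt = xttxt, …
Continuing: txtxttxt · xttxttxtxttxt gives term 7.

txtxttxtxttxttxtxttxt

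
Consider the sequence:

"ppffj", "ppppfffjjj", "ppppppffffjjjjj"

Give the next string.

Reading off run lengths: p runs 2, 4, 6; f runs 2, 3, 4; j runs 1, 3, 5 — each is linear in n (n = 1, 2, …).
For the next term, n = 4, so the run lengths are 8, 5, 7.

ppppppppfffffjjjjjjj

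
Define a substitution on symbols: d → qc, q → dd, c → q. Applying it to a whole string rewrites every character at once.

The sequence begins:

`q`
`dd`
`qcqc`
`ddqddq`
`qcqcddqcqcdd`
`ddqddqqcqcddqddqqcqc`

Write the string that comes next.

φ(ddqddqqcqcddqddqqcqc) expands symbol-by-symbol to qc qc dd qc qc dd dd q dd q qc qc dd qc qc dd dd q dd q; joining the 20 pieces gives the next term.

qcqcddqcqcddddqddqqcqcddqcqcddddqddq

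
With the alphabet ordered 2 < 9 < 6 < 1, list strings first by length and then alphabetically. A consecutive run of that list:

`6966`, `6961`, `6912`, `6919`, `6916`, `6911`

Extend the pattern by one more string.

6622

Treat 6911 as a base-4 numeral over the given alphabet and add one, carrying through any trailing 1's.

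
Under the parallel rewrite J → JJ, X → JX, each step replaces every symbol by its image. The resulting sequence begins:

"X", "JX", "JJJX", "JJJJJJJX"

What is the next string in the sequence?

JJJJJJJJJJJJJJJX

Apply φ to JJJJJJJX symbol by symbol: J→JJ, J→JJ, J→JJ, J→JJ, J→JJ, J→JJ, J→JJ, X→JX; joined: JJ JJ JJ JJ JJ JJ JJ JX.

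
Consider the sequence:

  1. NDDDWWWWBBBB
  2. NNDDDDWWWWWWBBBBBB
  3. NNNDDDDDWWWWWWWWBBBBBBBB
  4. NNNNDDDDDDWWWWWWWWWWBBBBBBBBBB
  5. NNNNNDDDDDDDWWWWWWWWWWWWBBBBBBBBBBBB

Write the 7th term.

Reading off run lengths: N runs 1, 2, 3, 4, 5; D runs 3, 4, 5, 6, 7; W runs 4, 6, 8, 10, 12; B runs 4, 6, 8, 10, 12 — each is linear in n (n = 1, 2, …).
At n = 7 the blocks have lengths 7, 9, 16, 16.

NNNNNNNDDDDDDDDDWWWWWWWWWWWWWWWWBBBBBBBBBBBBBBBB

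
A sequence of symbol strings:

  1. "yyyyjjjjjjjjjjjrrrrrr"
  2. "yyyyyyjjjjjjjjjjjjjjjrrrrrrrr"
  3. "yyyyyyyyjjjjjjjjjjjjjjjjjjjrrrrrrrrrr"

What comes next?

Reading off run lengths: y runs 4, 6, 8; j runs 11, 15, 19; r runs 6, 8, 10 — each is linear in n, where the shown terms are n = 2, 3, 4.
Setting n = 5 gives 10, 23, 12 characters in each block.

yyyyyyyyyyjjjjjjjjjjjjjjjjjjjjjjjrrrrrrrrrrrr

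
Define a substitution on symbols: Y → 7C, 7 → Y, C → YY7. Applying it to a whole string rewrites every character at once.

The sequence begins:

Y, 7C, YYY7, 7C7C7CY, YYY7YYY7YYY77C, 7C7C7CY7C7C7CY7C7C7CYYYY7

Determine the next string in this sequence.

Applying the rule to each of the 25 symbols of 7C7C7CY7C7C7CY7C7C7CYYYY7 gives the pieces Y YY7 Y YY7 Y YY7 7C Y YY7 Y YY7 Y YY7 7C Y YY7 Y YY7 Y YY7 7C 7C 7C 7C Y, which concatenate to the answer.

YYY7YYY7YYY77CYYY7YYY7YYY77CYYY7YYY7YYY77C7C7C7CY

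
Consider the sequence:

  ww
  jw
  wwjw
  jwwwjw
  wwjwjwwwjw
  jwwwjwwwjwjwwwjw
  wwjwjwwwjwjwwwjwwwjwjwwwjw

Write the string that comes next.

jwwwjwwwjwjwwwjwwwjwjwwwjwjwwwjwwwjwjwwwjw

This is a Fibonacci-style word recurrence s(k) = s(k−2)·s(k−1): e.g. ww·jw = wwjw.
So term 8 is jwwwjwwwjwjwwwjw·wwjwjwwwjwjwwwjwwwjwjwwwjw.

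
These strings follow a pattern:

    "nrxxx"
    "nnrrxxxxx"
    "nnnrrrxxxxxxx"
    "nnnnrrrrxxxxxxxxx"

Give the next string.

The n-th term is n-1 n's then n-1 r's then 2n-1 x's, where the shown terms are n = 2, 3, 4, 5.
At n = 6 the blocks have lengths 5, 5, 11.

nnnnnrrrrrxxxxxxxxxxx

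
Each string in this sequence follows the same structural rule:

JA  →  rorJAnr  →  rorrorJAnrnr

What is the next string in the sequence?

rorrorrorJAnrnrnr

Each term wraps the previous one in ror on the left and nr on the right.
One more step from rorrorJAnrnr gives the answer.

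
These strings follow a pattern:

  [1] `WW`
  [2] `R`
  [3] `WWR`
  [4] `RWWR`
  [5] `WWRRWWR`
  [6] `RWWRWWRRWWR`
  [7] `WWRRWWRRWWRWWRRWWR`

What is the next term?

Each term (from the third on) is the two preceding terms concatenated in order: term 3 = WW·R = WWR.
So term 8 is RWWRWWRRWWR·WWRRWWRRWWRWWRRWWR.

RWWRWWRRWWRWWRRWWRRWWRWWRRWWR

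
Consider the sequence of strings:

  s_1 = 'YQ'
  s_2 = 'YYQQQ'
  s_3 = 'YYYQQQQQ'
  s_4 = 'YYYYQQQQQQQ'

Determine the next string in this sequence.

Each string has the form Y^{n} Q^{2n-1} (n = 1, 2, …).
At n = 5 the blocks have lengths 5, 9.

YYYYYQQQQQQQQQ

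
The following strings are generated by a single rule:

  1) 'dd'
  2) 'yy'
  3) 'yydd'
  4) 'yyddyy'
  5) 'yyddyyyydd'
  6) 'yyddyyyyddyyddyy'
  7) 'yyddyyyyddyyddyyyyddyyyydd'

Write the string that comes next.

yyddyyyyddyyddyyyyddyyyyddyyddyyyyddyyddyy

Each term (from the third on) is the previous term followed by the one before it: term 3 = yy·dd = yydd.
The next term joins yyddyyyyddyyddyyyyddyyyydd and yyddyyyyddyyddyy.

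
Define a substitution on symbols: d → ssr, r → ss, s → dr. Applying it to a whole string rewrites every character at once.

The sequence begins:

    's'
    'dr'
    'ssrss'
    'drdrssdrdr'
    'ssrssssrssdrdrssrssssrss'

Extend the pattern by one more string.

drdrssdrdrdrdrssdrdrssrssssrssdrdrssdrdrdrdrssdrdr

Applying the rule to each of the 24 symbols of ssrssssrssdrdrssrssssrss gives the pieces dr dr ss dr dr dr dr ss dr dr ssr ss ssr ss dr dr ss dr dr dr dr ss dr dr, which concatenate to the answer.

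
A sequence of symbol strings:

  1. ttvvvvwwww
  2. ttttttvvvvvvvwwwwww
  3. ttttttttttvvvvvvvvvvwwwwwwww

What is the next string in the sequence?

Term n consists of 4n-2 t's, followed by 3n+1 v's, followed by 2n+2 w's (n = 1, 2, …).
At n = 4 the blocks have lengths 14, 13, 10.

ttttttttttttttvvvvvvvvvvvvvwwwwwwwwww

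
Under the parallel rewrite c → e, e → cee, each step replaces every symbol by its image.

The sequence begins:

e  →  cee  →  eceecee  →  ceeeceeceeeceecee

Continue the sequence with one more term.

Rewriting the 17 symbols of ceeeceeceeeceecee one by one yields e cee cee cee e cee cee e cee cee cee e cee cee e cee cee; concatenated:

eceeceeceeeceeceeeceeceeceeeceeceeeceecee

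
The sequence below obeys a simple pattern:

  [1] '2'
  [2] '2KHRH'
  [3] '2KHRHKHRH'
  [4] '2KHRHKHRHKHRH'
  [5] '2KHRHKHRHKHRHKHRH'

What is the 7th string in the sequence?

The strings grow by a fixed suffix KHRH each time.
From 2KHRHKHRHKHRHKHRH, 2 further steps: 2KHRHKHRHKHRHKHRH → 2KHRHKHRHKHRHKHRHKHRH → (answer).

2KHRHKHRHKHRHKHRHKHRHKHRH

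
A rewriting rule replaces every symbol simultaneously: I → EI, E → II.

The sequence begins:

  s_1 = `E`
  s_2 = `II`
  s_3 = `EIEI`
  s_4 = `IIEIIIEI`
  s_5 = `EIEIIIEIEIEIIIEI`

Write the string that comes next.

Rewriting the 16 symbols of EIEIIIEIEIEIIIEI one by one yields II EI II EI EI EI II EI II EI II EI EI EI II EI; concatenated:

IIEIIIEIEIEIIIEIIIEIIIEIEIEIIIEI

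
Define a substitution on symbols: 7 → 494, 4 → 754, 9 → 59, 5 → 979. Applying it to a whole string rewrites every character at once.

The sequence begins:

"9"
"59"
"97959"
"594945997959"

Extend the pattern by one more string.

979597545975497959594945997959

Rewriting each symbol of 594945997959: 5→979, 9→59, 4→754, 9→59, 4→754, 5→979, 9→59, 9→59, 7→494, 9→59, 5→979, 9→59, which concatenates to 979 59 754 59 754 979 59 59 494 59 979 59.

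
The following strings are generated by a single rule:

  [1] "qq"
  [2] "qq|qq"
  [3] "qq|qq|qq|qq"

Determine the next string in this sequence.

s(k+1) = s(k)·|·s(k) — each term doubles the last with '|' between the halves.
So the next term is two copies of qq|qq|qq|qq with '|' between the halves.

qq|qq|qq|qq|qq|qq|qq|qq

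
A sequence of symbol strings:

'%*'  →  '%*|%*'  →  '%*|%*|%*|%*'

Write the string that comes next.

Each string is two copies of the previous one joined by '|'.
Doubling %*|%*|%*|%* with '|' between the halves:

%*|%*|%*|%*|%*|%*|%*|%*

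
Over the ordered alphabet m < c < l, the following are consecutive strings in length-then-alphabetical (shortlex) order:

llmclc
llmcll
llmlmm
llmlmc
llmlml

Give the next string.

llmlcm

Find the rightmost character of llmlml below l, bump it to the next letter, and reset everything to its right to m.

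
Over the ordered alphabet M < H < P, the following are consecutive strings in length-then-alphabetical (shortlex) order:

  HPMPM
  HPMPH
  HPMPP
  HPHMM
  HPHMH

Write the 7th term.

HPHHM

Advancing 2 positions from HPHMH through HPHMH → HPHMP reaches term 7.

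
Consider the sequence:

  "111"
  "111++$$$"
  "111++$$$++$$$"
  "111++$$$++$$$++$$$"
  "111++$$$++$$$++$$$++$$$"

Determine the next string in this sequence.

111++$$$++$$$++$$$++$$$++$$$

Each term is the previous one with ++$$$ appended.
One more step from 111++$$$++$$$++$$$++$$$ gives the answer.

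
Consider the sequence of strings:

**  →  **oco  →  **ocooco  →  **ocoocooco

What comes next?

**ocoocoocooco

The strings grow by a fixed suffix oco each time.
So the next term is **ocoocooco·oco.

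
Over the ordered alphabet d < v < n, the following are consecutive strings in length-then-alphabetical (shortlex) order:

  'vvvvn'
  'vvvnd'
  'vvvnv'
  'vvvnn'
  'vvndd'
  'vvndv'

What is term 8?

Continuing the enumeration 2 steps past vvndv: vvndv → vvndn → (answer).

vvnvd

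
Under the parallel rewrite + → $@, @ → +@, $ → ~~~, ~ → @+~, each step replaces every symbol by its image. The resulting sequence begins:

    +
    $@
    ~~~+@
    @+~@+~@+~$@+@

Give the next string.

Rewriting the 13 symbols of @+~@+~@+~$@+@ one by one yields +@ $@ @+~ +@ $@ @+~ +@ $@ @+~ ~~~ +@ $@ +@; concatenated:

+@$@@+~+@$@@+~+@$@@+~~~~+@$@+@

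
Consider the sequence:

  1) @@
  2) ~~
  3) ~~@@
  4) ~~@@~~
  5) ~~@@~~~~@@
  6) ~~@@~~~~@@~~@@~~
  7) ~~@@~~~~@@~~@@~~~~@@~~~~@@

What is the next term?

~~@@~~~~@@~~@@~~~~@@~~~~@@~~@@~~~~@@~~@@~~

From term 3 onward, concatenate the last term with the second-to-last: ~~·@@ = ~~@@, ~~@@·~~ = ~~@@~~, …
Continuing: ~~@@~~~~@@~~@@~~~~@@~~~~@@ · ~~@@~~~~@@~~@@~~ gives term 8.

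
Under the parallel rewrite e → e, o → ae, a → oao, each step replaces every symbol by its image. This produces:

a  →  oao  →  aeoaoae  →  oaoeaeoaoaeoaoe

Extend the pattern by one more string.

aeoaoaeeoaoeaeoaoaeoaoeaeoaoaee

Replace each of the 15 characters of oaoeaeoaoaeoaoe in place — ae oao ae e oao e ae oao ae oao e ae oao ae e — and concatenate.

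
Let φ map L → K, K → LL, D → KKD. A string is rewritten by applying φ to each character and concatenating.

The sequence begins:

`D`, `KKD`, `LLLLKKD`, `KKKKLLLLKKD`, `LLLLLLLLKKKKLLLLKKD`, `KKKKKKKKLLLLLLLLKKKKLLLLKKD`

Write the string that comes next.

LLLLLLLLLLLLLLLLKKKKKKKKLLLLLLLLKKKKLLLLKKD

Applying the rule to each of the 27 symbols of KKKKKKKKLLLLLLLLKKKKLLLLKKD gives the pieces LL LL LL LL LL LL LL LL K K K K K K K K LL LL LL LL K K K K LL LL KKD, which concatenate to the answer.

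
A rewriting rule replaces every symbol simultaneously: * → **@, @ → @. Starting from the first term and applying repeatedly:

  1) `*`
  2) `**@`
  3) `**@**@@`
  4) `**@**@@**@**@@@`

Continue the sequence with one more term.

Rewriting the 15 symbols of **@**@@**@**@@@ one by one yields **@ **@ @ **@ **@ @ @ **@ **@ @ **@ **@ @ @ @; concatenated:

**@**@@**@**@@@**@**@@**@**@@@@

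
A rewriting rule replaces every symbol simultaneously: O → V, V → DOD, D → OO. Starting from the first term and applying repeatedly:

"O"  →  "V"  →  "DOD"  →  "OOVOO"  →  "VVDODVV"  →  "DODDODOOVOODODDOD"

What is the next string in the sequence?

φ(DODDODOOVOODODDOD) expands symbol-by-symbol to OO V OO OO V OO V V DOD V V OO V OO OO V OO; joining the 17 pieces gives the next term.

OOVOOOOVOOVVDODVVOOVOOOOVOO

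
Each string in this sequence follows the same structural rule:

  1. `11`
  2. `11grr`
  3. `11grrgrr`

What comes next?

The strings grow by a fixed suffix grr each time.
Applying this once more to 11grrgrr:

11grrgrrgrr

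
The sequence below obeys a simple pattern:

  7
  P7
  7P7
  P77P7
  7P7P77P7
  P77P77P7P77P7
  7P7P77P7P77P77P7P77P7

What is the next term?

Each term (from the third on) is the two preceding terms concatenated in order: term 3 = 7·P7 = 7P7.
Continuing: P77P77P7P77P7 · 7P7P77P7P77P77P7P77P7 gives term 8.

P77P77P7P77P77P7P77P7P77P77P7P77P7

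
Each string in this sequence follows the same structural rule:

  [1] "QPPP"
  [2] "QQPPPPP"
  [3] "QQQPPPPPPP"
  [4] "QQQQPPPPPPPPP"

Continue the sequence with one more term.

QQQQQPPPPPPPPPPP

The n-th term is n-1 Q's then 2n-1 P's, where the shown terms are n = 2, 3, 4, 5.
Setting n = 6 gives 5, 11 characters in each block.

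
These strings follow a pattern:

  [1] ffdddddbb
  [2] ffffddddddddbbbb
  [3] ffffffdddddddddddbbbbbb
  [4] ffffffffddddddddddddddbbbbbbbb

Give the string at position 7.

ffffffffffffffdddddddddddddddddddddddbbbbbbbbbbbbbb

Reading off run lengths: f runs 2, 4, 6, 8; d runs 5, 8, 11, 14; b runs 2, 4, 6, 8 — each is linear in n (n = 1, 2, …).
At n = 7 the blocks have lengths 14, 23, 14.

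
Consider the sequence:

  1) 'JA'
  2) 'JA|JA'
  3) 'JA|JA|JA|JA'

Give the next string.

Each string is two copies of the previous one joined by '|'.
Doubling JA|JA|JA|JA with '|' between the halves:

JA|JA|JA|JA|JA|JA|JA|JA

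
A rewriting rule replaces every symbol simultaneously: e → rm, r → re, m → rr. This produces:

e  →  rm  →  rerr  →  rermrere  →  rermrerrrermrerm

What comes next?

φ(rermrerrrermrerm) expands symbol-by-symbol to re rm re rr re rm re re re rm re rr re rm re rr; joining the 16 pieces gives the next term.

rermrerrrermrererermrerrrermrerr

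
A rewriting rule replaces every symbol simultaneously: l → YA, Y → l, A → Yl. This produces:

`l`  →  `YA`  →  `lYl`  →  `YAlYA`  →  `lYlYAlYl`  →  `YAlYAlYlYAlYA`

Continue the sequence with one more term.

Replace each of the 13 characters of YAlYAlYlYAlYA in place — l Yl YA l Yl YA l YA l Yl YA l Yl — and concatenate.

lYlYAlYlYAlYAlYlYAlYl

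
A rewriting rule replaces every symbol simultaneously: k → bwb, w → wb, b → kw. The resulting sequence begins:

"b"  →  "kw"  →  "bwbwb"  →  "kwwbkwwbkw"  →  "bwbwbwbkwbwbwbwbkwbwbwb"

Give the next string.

kwwbkwwbkwwbkwbwbwbkwwbkwwbkwwbkwbwbwbkwwbkwwbkw

Replace each of the 23 characters of bwbwbwbkwbwbwbwbkwbwbwb in place — kw wb kw wb kw wb kw bwb wb kw wb kw wb kw wb kw bwb wb kw wb kw wb kw — and concatenate.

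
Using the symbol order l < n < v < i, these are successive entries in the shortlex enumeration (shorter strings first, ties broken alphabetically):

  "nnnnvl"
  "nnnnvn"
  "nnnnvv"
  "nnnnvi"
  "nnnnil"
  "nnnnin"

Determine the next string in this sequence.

The successor of nnnnin increments the rightmost position that isn't already i and resets every position after it to l.

nnnniv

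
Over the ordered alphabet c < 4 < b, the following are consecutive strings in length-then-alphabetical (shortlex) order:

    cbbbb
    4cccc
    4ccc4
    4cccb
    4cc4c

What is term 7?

Advancing 2 positions from 4cc4c through 4cc4c → 4cc44 reaches term 7.

4cc4b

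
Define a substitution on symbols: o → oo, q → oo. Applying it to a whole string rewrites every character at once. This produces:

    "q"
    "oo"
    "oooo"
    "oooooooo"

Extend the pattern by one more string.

oooooooooooooooo

Expanding oooooooo: o→oo, o→oo, o→oo, o→oo, o→oo, o→oo, o→oo, o→oo. Concatenated: oo oo oo oo oo oo oo oo.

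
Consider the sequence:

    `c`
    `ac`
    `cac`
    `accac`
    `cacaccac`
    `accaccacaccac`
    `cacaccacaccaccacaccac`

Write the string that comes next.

From term 3 onward, concatenate the second-to-last term with the last: c·ac = cac, ac·cac = accac, …
So term 8 is accaccacaccac·cacaccacaccaccacaccac.

accaccacaccaccacaccacaccaccacaccac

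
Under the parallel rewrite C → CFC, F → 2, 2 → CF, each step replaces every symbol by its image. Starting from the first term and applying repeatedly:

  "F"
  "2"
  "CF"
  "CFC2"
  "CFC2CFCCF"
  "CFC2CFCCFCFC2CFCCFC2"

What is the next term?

CFC2CFCCFCFC2CFCCFC2CFC2CFCCFCFC2CFCCFC2CFCCF

φ(CFC2CFCCFCFC2CFCCFC2) expands symbol-by-symbol to CFC 2 CFC CF CFC 2 CFC CFC 2 CFC 2 CFC CF CFC 2 CFC CFC 2 CFC CF; joining the 20 pieces gives the next term.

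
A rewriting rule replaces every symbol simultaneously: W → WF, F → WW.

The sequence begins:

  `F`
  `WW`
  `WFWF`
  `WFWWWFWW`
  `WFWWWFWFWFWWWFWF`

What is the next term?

Replace each of the 16 characters of WFWWWFWFWFWWWFWF in place — WF WW WF WF WF WW WF WW WF WW WF WF WF WW WF WW — and concatenate.

WFWWWFWFWFWWWFWWWFWWWFWFWFWWWFWW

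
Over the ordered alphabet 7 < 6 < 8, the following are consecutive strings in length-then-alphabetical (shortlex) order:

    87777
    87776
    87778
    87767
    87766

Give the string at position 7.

Advancing 2 positions from 87766 through 87766 → 87768 reaches term 7.

87787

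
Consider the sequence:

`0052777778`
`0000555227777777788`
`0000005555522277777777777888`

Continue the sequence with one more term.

0000000055555552222777777777777778888

Each string has the form 0^{2n} 5^{2n-1} 2^{n} 7^{3n+2} 8^{n} (n = 1, 2, …).
At n = 4 the blocks have lengths 8, 7, 4, 14, 4.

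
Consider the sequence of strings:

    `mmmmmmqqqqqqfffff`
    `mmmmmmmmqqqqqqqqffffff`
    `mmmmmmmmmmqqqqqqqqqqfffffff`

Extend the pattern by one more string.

Each string has the form m^{2n} q^{2n} f^{n+2}, where the shown terms are n = 3, 4, 5.
Setting n = 6 gives 12, 12, 8 characters in each block.

mmmmmmmmmmmmqqqqqqqqqqqqffffffff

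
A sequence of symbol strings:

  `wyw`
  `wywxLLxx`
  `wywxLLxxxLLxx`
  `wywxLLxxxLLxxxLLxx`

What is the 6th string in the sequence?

wywxLLxxxLLxxxLLxxxLLxxxLLxx

Every step adds xLLxx to the end: s(k+1) = s(k)·xLLxx.
From wywxLLxxxLLxxxLLxx, 2 further steps: wywxLLxxxLLxxxLLxx → wywxLLxxxLLxxxLLxxxLLxx → (answer).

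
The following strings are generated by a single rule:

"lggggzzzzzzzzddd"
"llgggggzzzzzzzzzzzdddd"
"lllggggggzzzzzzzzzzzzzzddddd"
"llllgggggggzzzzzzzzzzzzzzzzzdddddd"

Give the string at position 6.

llllllgggggggggzzzzzzzzzzzzzzzzzzzzzzzdddddddd

Reading off run lengths: l runs 1, 2, 3, 4; g runs 4, 5, 6, 7; z runs 8, 11, 14, 17; d runs 3, 4, 5, 6 — each is linear in n, where the shown terms are n = 3, 4, 5, 6.
Setting n = 8 gives 6, 9, 23, 8 characters in each block.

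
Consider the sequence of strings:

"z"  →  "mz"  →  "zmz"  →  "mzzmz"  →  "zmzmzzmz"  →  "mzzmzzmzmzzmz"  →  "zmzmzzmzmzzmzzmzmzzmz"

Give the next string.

Each term (from the third on) is the two preceding terms concatenated in order: term 3 = z·mz = zmz.
Continuing: mzzmzzmzmzzmz · zmzmzzmzmzzmzzmzmzzmz gives term 8.

mzzmzzmzmzzmzzmzmzzmzmzzmzzmzmzzmz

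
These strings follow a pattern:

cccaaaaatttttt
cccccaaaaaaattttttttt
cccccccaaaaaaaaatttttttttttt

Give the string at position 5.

Reading off run lengths: c runs 3, 5, 7; a runs 5, 7, 9; t runs 6, 9, 12 — each is linear in n (n = 1, 2, …).
Setting n = 5 gives 11, 13, 18 characters in each block.

cccccccccccaaaaaaaaaaaaatttttttttttttttttt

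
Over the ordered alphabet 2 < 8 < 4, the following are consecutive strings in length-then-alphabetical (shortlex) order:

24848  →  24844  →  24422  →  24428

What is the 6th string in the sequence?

24482

Stepping forward 2 times from 24428: 24428 → 24424, then the target.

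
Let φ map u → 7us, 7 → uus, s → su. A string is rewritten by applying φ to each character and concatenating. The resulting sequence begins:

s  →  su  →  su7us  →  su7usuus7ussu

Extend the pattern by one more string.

φ(su7usuus7ussu) expands symbol-by-symbol to su 7us uus 7us su 7us 7us su uus 7us su su 7us; joining the 13 pieces gives the next term.

su7usuus7ussu7us7ussuuus7ussusu7us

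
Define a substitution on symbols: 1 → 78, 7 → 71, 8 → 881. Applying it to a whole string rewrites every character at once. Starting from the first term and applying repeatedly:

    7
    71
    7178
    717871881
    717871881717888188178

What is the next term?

Rewriting the 21 symbols of 717871881717888188178 one by one yields 71 78 71 881 71 78 881 881 78 71 78 71 881 881 881 78 881 881 78 71 881; concatenated:

717871881717888188178717871881881881788818817871881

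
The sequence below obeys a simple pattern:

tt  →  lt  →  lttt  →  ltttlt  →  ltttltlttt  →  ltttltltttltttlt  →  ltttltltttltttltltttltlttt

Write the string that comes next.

ltttltltttltttltltttltltttltttltltttltttlt

This is a Fibonacci-style word recurrence s(k) = s(k−1)·s(k−2): e.g. lt·tt = lttt.
The next term joins ltttltltttltttltltttltlttt and ltttltltttltttlt.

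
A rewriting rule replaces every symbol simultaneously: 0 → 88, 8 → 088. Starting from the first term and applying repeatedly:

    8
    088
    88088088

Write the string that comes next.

Expanding 88088088: 8→088, 8→088, 0→88, 8→088, 8→088, 0→88, 8→088, 8→088. Concatenated: 088 088 88 088 088 88 088 088.

0880888808808888088088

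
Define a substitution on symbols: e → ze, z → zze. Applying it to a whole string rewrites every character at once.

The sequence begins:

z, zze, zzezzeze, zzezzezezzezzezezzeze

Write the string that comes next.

Replace each of the 21 characters of zzezzezezzezzezezzeze in place — zze zze ze zze zze ze zze ze zze zze ze zze zze ze zze ze zze zze ze zze ze — and concatenate.

zzezzezezzezzezezzezezzezzezezzezzezezzezezzezzezezzeze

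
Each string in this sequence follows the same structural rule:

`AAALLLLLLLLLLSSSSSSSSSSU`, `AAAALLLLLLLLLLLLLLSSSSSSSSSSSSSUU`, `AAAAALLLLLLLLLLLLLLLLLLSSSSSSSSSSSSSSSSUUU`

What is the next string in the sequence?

AAAAAALLLLLLLLLLLLLLLLLLLLLLSSSSSSSSSSSSSSSSSSSUUUU

Reading off run lengths: A runs 3, 4, 5; L runs 10, 14, 18; S runs 10, 13, 16; U runs 1, 2, 3 — each is linear in n, where the shown terms are n = 3, 4, 5.
Setting n = 6 gives 6, 22, 19, 4 characters in each block.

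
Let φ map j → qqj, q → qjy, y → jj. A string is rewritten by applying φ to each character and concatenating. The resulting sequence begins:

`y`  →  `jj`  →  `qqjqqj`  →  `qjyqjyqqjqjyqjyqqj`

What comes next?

Rewriting the 18 symbols of qjyqjyqqjqjyqjyqqj one by one yields qjy qqj jj qjy qqj jj qjy qjy qqj qjy qqj jj qjy qqj jj qjy qjy qqj; concatenated:

qjyqqjjjqjyqqjjjqjyqjyqqjqjyqqjjjqjyqqjjjqjyqjyqqj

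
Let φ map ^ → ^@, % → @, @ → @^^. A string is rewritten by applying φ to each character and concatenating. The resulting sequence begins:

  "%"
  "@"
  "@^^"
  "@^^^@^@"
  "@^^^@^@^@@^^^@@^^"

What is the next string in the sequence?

@^^^@^@^@@^^^@@^^^@@^^@^^^@^@^@@^^@^^^@^@

φ(@^^^@^@^@@^^^@@^^) expands symbol-by-symbol to @^^ ^@ ^@ ^@ @^^ ^@ @^^ ^@ @^^ @^^ ^@ ^@ ^@ @^^ @^^ ^@ ^@; joining the 17 pieces gives the next term.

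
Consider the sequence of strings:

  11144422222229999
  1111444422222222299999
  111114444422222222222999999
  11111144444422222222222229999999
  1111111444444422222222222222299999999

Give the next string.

111111114444444422222222222222222999999999

Term n consists of n 1's, followed by n 4's, followed by 2n+1 2's, followed by n+1 9's, where the shown terms are n = 3, 4, 5, 6, 7.
At n = 8 the blocks have lengths 8, 8, 17, 9.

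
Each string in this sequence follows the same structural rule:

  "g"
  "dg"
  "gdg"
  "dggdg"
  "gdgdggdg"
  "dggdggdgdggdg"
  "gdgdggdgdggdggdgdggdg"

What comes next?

From term 3 onward, concatenate the second-to-last term with the last: g·dg = gdg, dg·gdg = dggdg, …
Continuing: dggdggdgdggdg · gdgdggdgdggdggdgdggdg gives term 8.

dggdggdgdggdggdgdggdgdggdggdgdggdg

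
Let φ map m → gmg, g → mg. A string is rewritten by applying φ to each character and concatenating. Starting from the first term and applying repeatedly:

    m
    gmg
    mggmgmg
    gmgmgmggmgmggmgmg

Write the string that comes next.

φ(gmgmgmggmgmggmgmg) expands symbol-by-symbol to mg gmg mg gmg mg gmg mg mg gmg mg gmg mg mg gmg mg gmg mg; joining the 17 pieces gives the next term.

mggmgmggmgmggmgmgmggmgmggmgmgmggmgmggmgmg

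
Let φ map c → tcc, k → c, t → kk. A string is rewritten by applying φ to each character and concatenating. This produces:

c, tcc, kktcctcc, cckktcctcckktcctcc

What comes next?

tcctcccckktcctcckktcctcccckktcctcckktcctcc

Replace each of the 18 characters of cckktcctcckktcctcc in place — tcc tcc c c kk tcc tcc kk tcc tcc c c kk tcc tcc kk tcc tcc — and concatenate.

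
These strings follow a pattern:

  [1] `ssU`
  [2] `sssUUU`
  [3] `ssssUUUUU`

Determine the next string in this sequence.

sssssUUUUUUU

Term n consists of n+1 s's, followed by 2n-1 U's (n = 1, 2, …).
At n = 4 the blocks have lengths 5, 7.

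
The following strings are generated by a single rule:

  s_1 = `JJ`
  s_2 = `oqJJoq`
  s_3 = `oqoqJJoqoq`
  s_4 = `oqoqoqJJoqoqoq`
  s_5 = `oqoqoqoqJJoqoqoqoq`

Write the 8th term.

Each term wraps the previous one in oq on the left and oq on the right.
From oqoqoqoqJJoqoqoqoq, 3 further steps: oqoqoqoqJJoqoqoqoq → oqoqoqoqoqJJoqoqoqoqoq → oqoqoqoqoqoqJJoqoqoqoqoqoq → (answer).

oqoqoqoqoqoqoqJJoqoqoqoqoqoqoq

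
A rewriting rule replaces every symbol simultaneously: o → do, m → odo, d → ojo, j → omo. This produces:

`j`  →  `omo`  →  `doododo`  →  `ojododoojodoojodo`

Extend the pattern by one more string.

doomodoojodoojododoomodoojododoomodoojodo

Replace each of the 17 characters of ojododoojodoojodo in place — do omo do ojo do ojo do do omo do ojo do do omo do ojo do — and concatenate.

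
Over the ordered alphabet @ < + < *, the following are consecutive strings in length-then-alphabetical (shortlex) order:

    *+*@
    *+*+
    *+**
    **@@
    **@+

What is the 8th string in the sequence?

Continuing the enumeration 3 steps past **@+: **@+ → **@* → **+@ → (answer).

**++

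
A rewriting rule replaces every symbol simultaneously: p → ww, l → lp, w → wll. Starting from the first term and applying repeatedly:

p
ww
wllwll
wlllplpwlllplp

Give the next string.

Replace each of the 14 characters of wlllplpwlllplp in place — wll lp lp lp ww lp ww wll lp lp lp ww lp ww — and concatenate.

wlllplplpwwlpwwwlllplplpwwlpww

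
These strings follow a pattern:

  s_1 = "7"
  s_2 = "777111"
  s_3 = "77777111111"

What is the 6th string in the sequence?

Each term wraps the previous one in 77 on the left and 111 on the right.
From 77777111111, 3 further steps: 77777111111 → 7777777111111111 → 777777777111111111111 → (answer).

77777777777111111111111111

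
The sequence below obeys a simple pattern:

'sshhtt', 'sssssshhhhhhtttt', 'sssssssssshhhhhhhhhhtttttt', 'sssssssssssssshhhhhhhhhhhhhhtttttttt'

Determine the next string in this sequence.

sssssssssssssssssshhhhhhhhhhhhhhhhhhtttttttttt

The n-th term is 4n-2 s's then 4n-2 h's then 2n t's (n = 1, 2, …).
Setting n = 5 gives 18, 18, 10 characters in each block.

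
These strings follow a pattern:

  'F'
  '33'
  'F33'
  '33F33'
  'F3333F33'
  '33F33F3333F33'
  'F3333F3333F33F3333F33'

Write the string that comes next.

33F33F3333F33F3333F3333F33F3333F33

Each term (from the third on) is the two preceding terms concatenated in order: term 3 = F·33 = F33.
Continuing: 33F33F3333F33 · F3333F3333F33F3333F33 gives term 8.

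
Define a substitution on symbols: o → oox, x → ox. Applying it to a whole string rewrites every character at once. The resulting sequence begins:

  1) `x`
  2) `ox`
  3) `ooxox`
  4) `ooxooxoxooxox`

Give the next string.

φ(ooxooxoxooxox) expands symbol-by-symbol to oox oox ox oox oox ox oox ox oox oox ox oox ox; joining the 13 pieces gives the next term.

ooxooxoxooxooxoxooxoxooxooxoxooxox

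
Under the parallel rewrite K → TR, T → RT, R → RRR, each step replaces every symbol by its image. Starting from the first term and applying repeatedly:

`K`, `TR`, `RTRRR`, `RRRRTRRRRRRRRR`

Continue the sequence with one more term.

Rewriting the 14 symbols of RRRRTRRRRRRRRR one by one yields RRR RRR RRR RRR RT RRR RRR RRR RRR RRR RRR RRR RRR RRR; concatenated:

RRRRRRRRRRRRRTRRRRRRRRRRRRRRRRRRRRRRRRRRR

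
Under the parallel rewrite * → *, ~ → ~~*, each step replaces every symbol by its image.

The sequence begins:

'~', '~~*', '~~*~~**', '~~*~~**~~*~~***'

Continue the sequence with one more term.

Applying the rule to each of the 15 symbols of ~~*~~**~~*~~*** gives the pieces ~~* ~~* * ~~* ~~* * * ~~* ~~* * ~~* ~~* * * *, which concatenate to the answer.

~~*~~**~~*~~***~~*~~**~~*~~****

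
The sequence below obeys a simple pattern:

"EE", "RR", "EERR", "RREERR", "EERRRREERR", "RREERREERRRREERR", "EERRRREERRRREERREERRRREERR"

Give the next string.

Each term (from the third on) is the two preceding terms concatenated in order: term 3 = EE·RR = EERR.
Continuing: RREERREERRRREERR · EERRRREERRRREERREERRRREERR gives term 8.

RREERREERRRREERREERRRREERRRREERREERRRREERR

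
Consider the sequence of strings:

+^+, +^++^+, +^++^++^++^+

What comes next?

+^++^++^++^++^++^++^++^+

Every step duplicates the string.
So the next term is two copies of +^++^++^++^+.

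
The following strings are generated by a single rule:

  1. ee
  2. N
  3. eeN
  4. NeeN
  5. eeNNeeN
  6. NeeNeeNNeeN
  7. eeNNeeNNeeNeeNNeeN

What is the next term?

This is a Fibonacci-style word recurrence s(k) = s(k−2)·s(k−1): e.g. ee·N = eeN.
The next term joins NeeNeeNNeeN and eeNNeeNNeeNeeNNeeN.

NeeNeeNNeeNeeNNeeNNeeNeeNNeeN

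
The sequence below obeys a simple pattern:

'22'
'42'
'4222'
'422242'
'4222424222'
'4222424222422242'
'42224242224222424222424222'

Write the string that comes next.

422242422242224242224242224222424222422242

This is a Fibonacci-style word recurrence s(k) = s(k−1)·s(k−2): e.g. 42·22 = 4222.
So term 8 is 42224242224222424222424222·4222424222422242.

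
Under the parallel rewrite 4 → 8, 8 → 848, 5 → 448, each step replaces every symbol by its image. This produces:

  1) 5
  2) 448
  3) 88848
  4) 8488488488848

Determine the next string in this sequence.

Rewriting the 13 symbols of 8488488488848 one by one yields 848 8 848 848 8 848 848 8 848 848 848 8 848; concatenated:

8488848848884884888488488488848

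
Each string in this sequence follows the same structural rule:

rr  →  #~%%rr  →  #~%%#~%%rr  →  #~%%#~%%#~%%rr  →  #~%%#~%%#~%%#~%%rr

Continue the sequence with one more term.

The strings grow by a fixed prefix #~%% each time.
Applying this once more to #~%%#~%%#~%%#~%%rr:

#~%%#~%%#~%%#~%%#~%%rr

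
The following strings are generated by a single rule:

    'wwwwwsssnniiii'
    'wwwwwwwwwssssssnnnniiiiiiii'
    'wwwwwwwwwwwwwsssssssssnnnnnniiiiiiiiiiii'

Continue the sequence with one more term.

Reading off run lengths: w runs 5, 9, 13; s runs 3, 6, 9; n runs 2, 4, 6; i runs 4, 8, 12 — each is linear in n (n = 1, 2, …).
Setting n = 4 gives 17, 12, 8, 16 characters in each block.

wwwwwwwwwwwwwwwwwssssssssssssnnnnnnnniiiiiiiiiiiiiiii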